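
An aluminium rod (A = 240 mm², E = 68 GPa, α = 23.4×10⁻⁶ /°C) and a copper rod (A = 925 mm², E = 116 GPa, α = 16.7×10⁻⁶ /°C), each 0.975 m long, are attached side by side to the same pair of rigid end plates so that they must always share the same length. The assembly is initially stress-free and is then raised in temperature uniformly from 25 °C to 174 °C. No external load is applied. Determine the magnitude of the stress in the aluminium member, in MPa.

σ ≈ 58.9 MPa (compressive)

Both members must finish at the same length. With the larger α, the aluminium tends to over-expand; the plates restrain it, putting the aluminium in compression and the copper in tension. With no external load the two internal forces are equal and opposite, magnitude P.
Compatibility of the two members (thermal + elastic change equal): (α₁ − α₂)ΔT = P·[1/(A₁E₁) + 1/(A₂E₂)].
|α₁ − α₂|·ΔT = 6.7×10⁻⁶ × 149 = 0.0009983.
1/(A₁E₁) + 1/(A₂E₂) = 1/(240×68×10³) + 1/(925×116×10³) = 7.059×10⁻⁸ N⁻¹.
P = 0.0009983 / 7.059×10⁻⁸ = 14140 N = 14.14 kN.
σ_{aluminium} = P/A₁ = 14140/240 = 58.92 MPa, compressive.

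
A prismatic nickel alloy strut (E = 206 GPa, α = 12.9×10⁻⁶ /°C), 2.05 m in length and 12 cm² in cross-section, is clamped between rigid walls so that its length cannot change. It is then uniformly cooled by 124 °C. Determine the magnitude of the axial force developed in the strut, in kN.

With zero net strain, σ = E·αΔT = 206 GPa × 12.9×10⁻⁶ × 124 = 329.5 MPa.
P = AEαΔT = 1200 × 206×10³ × 12.9×10⁻⁶ × 124 = 395.4 kN (tensile).

P ≈ 395 kN (tensile)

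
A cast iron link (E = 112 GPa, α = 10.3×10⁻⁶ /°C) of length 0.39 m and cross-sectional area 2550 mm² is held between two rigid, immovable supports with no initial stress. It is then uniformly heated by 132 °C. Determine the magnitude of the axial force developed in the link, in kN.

With zero net strain, σ = E·αΔT = 112 GPa × 10.3×10⁻⁶ × 132 = 152.3 MPa.
Axial force P = σA = 152.3 × 2550 = 388300 N = 388.3 kN, compressive.

P ≈ 388 kN (compressive)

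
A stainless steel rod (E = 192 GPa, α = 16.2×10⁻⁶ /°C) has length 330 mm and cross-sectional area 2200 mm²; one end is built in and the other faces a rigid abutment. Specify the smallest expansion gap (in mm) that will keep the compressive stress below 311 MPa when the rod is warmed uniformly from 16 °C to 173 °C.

g ≈ 0.305 mm

With no wall the rod would lengthen by αΔT L = 16.2×10⁻⁶ × 157 × 330 = 0.8393 mm.
A stress of 311 MPa corresponds to the wall pushing the rod back by σL/E = 311×330/(192×10³) = 0.5345 mm.
So the gap has to take up the difference, g_min = δ_free − σL/E = 0.8393 − 0.5345 = 0.3048 mm.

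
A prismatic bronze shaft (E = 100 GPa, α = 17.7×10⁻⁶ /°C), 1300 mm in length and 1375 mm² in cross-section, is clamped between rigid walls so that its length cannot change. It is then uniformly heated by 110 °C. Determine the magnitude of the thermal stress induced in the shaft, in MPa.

The supports are rigid, so the total axial strain is zero. The restrained thermal strain is ε = αΔT = 17.7×10⁻⁶ × 110 = 1947×10⁻⁶.
σ = EαΔT = 100×10³ × 17.7×10⁻⁶ × 110 = 194.7 MPa (compressive; the shaft is trying to expand).

σ ≈ 195 MPa (compressive)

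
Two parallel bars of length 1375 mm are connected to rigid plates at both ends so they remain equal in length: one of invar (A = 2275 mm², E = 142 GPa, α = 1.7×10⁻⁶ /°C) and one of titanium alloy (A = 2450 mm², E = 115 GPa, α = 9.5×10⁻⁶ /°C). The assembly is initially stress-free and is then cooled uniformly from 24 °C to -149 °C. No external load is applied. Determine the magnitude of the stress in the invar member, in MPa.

Both members must finish at the same length. With the larger α, the titanium alloy tends to over-contract; the plates restrain it, putting the titanium alloy in tension and the invar in compression. With no external load the two internal forces are equal and opposite, magnitude P.
Setting the final lengths equal and cancelling L: (α₁ − α₂)ΔT = P/(A₁E₁) + P/(A₂E₂).
|α₁ − α₂|·ΔT = 7.8×10⁻⁶ × 173 = 0.001349.
1/(A₁E₁) + 1/(A₂E₂) = 1/(2275×142×10³) + 1/(2450×115×10³) = 6.645×10⁻⁹ N⁻¹.
So P = 0.001349 / 6.645×10⁻⁹ = 203.1 kN.
σ_{invar} = P/A₁ = 203100/2275 = 89.26 MPa, compressive.

σ ≈ 89.3 MPa (compressive)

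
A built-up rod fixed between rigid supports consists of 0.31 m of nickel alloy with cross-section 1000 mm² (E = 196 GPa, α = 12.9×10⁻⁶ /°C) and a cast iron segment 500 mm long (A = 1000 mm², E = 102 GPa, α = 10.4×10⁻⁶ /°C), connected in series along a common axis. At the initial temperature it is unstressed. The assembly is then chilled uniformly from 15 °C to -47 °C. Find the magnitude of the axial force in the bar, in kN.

With the walls removed the bar would change length by δ_free = Σ αᵢΔT Lᵢ = 12.9×10⁻⁶×62×310 + 10.4×10⁻⁶×62×500 = 0.5703 mm.
The rigid supports impose zero overall length change; the single axial force P common to all segments must satisfy P Σ Lᵢ/(AᵢEᵢ) = δ_free.
The series flexibility is Σ Lᵢ/(AᵢEᵢ) = 310/(1000×196×10³) + 500/(1000×102×10³) = 6.484×10⁻⁶ mm/N.
Hence P = δ_free / Σ(L/AE) = 0.5703/6.484×10⁻⁶ = 87.97 kN (tensile).

P ≈ 88 kN (tensile)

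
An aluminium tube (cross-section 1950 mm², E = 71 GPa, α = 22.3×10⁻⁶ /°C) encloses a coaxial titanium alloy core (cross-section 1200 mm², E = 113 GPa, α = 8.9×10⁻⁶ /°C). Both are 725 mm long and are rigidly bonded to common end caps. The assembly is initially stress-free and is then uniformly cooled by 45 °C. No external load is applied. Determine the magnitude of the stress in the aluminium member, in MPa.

Both members must finish at the same length. With the larger α, the aluminium tends to over-contract; the plates restrain it, putting the aluminium in tension and the titanium alloy in compression. With no external load the two internal forces are equal and opposite, magnitude P.
Setting the final lengths equal and cancelling L: (α₁ − α₂)ΔT = P/(A₁E₁) + P/(A₂E₂).
|α₁ − α₂|·ΔT = 13.4×10⁻⁶ × 45 = 0.000603.
1/(A₁E₁) + 1/(A₂E₂) = 1/(1950×71×10³) + 1/(1200×113×10³) = 1.46×10⁻⁸ N⁻¹.
P = 0.000603 / 1.46×10⁻⁸ = 41310 N = 41.31 kN.
σ_{aluminium} = P/A₁ = 41310/1950 = 21.18 MPa, tensile.

σ ≈ 21.2 MPa (tensile)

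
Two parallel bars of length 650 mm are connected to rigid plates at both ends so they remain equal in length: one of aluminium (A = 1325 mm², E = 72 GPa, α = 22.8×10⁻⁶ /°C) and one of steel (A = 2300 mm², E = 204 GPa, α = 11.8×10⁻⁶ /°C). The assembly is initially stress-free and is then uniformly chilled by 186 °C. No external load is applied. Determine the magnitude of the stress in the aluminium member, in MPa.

σ ≈ 122 MPa (tensile)

The aluminium has the larger α, so on cooling it would change length more than the steel if both were free. The rigid plates force a common final length, so the aluminium is put into tension and the steel into compression, with equal and opposite forces P (no external load).
Setting the final lengths equal and cancelling L: (α₁ − α₂)ΔT = P/(A₁E₁) + P/(A₂E₂).
|α₁ − α₂|·ΔT = 11×10⁻⁶ × 186 = 0.002046.
1/(A₁E₁) + 1/(A₂E₂) = 1/(1325×72×10³) + 1/(2300×204×10³) = 1.261×10⁻⁸ N⁻¹.
So P = 0.002046 / 1.261×10⁻⁸ = 162.2 kN.
σ_{aluminium} = P/A₁ = 162200/1325 = 122.4 MPa, tensile.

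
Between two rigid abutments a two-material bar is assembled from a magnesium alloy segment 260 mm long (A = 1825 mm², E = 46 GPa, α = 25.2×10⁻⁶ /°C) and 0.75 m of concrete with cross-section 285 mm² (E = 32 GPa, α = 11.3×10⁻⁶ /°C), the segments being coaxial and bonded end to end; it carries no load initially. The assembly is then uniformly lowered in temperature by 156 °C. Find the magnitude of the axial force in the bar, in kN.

Free thermal contraction of the whole bar: Σ αᵢΔT Lᵢ = 25.2×10⁻⁶×156×260 + 11.3×10⁻⁶×156×750 = 2.344 mm.
The walls prevent any net length change, so an axial force P (same in every segment) develops. Compatibility: P · Σ Lᵢ/(AᵢEᵢ) = δ_free.
Σ Lᵢ/(AᵢEᵢ) = 260/(1825×46×10³) + 750/(285×32×10³) = 8.533×10⁻⁵ mm/N.
So P = 2.344 / 8.533×10⁻⁵ = 27.47 kN, tensile.

P ≈ 27.5 kN (tensile)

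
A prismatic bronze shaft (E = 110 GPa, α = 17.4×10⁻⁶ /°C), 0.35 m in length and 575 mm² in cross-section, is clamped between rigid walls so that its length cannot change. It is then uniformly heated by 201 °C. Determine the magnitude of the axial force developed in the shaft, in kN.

P ≈ 221 kN (compressive)

With zero net strain, σ = E·αΔT = 110 GPa × 17.4×10⁻⁶ × 201 = 384.7 MPa.
P = AEαΔT = 575 × 110×10³ × 17.4×10⁻⁶ × 201 = 221.2 kN (compressive).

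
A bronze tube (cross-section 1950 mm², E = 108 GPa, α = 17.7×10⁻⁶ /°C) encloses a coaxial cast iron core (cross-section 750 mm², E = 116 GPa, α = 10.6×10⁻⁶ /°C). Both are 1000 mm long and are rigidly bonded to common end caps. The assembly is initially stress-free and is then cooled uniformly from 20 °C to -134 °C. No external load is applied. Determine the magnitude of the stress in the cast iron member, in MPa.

σ ≈ 89.8 MPa (compressive)

The bronze has the larger α, so on cooling it would change length more than the cast iron if both were free. The rigid plates force a common final length, so the bronze is put into tension and the cast iron into compression, with equal and opposite forces P (no external load).
Equating the net (thermal + elastic) strains gives |α₁ − α₂|·ΔT = P·[1/(A₁E₁) + 1/(A₂E₂)].
|α₁ − α₂|·ΔT = 7.1×10⁻⁶ × 154 = 0.001093.
1/(A₁E₁) + 1/(A₂E₂) = 1/(1950×108×10³) + 1/(750×116×10³) = 1.624×10⁻⁸ N⁻¹.
So P = 0.001093 / 1.624×10⁻⁸ = 67.32 kN.
σ_{cast iron} = P/A₂ = 67320/750 = 89.76 MPa, compressive.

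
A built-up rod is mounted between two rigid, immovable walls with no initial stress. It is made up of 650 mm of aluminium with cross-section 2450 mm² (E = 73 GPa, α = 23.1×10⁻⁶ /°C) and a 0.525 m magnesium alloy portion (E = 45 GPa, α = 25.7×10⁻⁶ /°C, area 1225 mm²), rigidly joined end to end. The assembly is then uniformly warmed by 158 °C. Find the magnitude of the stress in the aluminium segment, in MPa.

σ ≈ 140 MPa (compressive)

With the walls removed the bar would change length by δ_free = Σ αᵢΔT Lᵢ = 23.1×10⁻⁶×158×650 + 25.7×10⁻⁶×158×525 = 4.504 mm.
The walls prevent any net length change, so an axial force P (same in every segment) develops. Compatibility: P · Σ Lᵢ/(AᵢEᵢ) = δ_free.
The series flexibility is Σ Lᵢ/(AᵢEᵢ) = 650/(2450×73×10³) + 525/(1225×45×10³) = 1.316×10⁻⁵ mm/N.
Hence P = δ_free / Σ(L/AE) = 4.504/1.316×10⁻⁵ = 342.3 kN (compressive).
σ_{aluminium} = P / A = 342300 / 2450 = 139.7 MPa.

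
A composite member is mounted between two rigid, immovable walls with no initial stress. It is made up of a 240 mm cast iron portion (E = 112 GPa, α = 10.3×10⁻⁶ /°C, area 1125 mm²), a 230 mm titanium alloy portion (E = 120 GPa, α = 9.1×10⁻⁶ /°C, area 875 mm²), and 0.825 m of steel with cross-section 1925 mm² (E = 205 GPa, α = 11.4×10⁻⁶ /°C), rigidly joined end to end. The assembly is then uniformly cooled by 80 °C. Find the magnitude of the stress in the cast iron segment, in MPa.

Free thermal contraction of the whole bar: Σ αᵢΔT Lᵢ = 10.3×10⁻⁶×80×240 + 9.1×10⁻⁶×80×230 + 11.4×10⁻⁶×80×825 = 1.118 mm.
The walls prevent any net length change, so an axial force P (same in every segment) develops. Compatibility: P · Σ Lᵢ/(AᵢEᵢ) = δ_free.
Σ Lᵢ/(AᵢEᵢ) = 240/(1125×112×10³) + 230/(875×120×10³) + 825/(1925×205×10³) = 6.186×10⁻⁶ mm/N.
So P = 1.118 / 6.186×10⁻⁶ = 180.7 kN, tensile.
σ_{cast iron} = P / A = 180700 / 1125 = 160.6 MPa.

σ ≈ 161 MPa (tensile)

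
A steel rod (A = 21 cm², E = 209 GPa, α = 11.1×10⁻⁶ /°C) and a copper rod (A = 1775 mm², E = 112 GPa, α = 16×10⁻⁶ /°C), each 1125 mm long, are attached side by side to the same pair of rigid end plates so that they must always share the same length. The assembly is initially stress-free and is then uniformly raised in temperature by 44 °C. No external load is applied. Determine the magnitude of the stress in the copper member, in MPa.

σ ≈ 16.6 MPa (compressive)

The copper has the larger α, so on heating it would change length more than the steel if both were free. The rigid plates force a common final length, so the copper is put into compression and the steel into tension, with equal and opposite forces P (no external load).
Setting the final lengths equal and cancelling L: (α₁ − α₂)ΔT = P/(A₁E₁) + P/(A₂E₂).
|α₁ − α₂|·ΔT = 4.9×10⁻⁶ × 44 = 0.0002156.
1/(A₁E₁) + 1/(A₂E₂) = 1/(2100×209×10³) + 1/(1775×112×10³) = 7.309×10⁻⁹ N⁻¹.
So P = 0.0002156 / 7.309×10⁻⁹ = 29.5 kN.
σ_{copper} = P/A₂ = 29500/1775 = 16.62 MPa, compressive.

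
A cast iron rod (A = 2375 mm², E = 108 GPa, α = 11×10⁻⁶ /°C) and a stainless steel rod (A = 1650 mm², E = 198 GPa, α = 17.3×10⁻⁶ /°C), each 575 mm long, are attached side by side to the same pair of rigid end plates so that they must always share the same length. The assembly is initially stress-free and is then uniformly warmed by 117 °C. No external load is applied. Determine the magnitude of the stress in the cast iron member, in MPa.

σ ≈ 44.6 MPa (tensile)

Both members must finish at the same length. With the larger α, the stainless steel tends to over-expand; the plates restrain it, putting the stainless steel in compression and the cast iron in tension. With no external load the two internal forces are equal and opposite, magnitude P.
Setting the final lengths equal and cancelling L: (α₁ − α₂)ΔT = P/(A₁E₁) + P/(A₂E₂).
|α₁ − α₂|·ΔT = 6.3×10⁻⁶ × 117 = 0.0007371.
1/(A₁E₁) + 1/(A₂E₂) = 1/(2375×108×10³) + 1/(1650×198×10³) = 6.96×10⁻⁹ N⁻¹.
So P = 0.0007371 / 6.96×10⁻⁹ = 105.9 kN.
σ_{cast iron} = P/A₁ = 105900/2375 = 44.59 MPa, tensile.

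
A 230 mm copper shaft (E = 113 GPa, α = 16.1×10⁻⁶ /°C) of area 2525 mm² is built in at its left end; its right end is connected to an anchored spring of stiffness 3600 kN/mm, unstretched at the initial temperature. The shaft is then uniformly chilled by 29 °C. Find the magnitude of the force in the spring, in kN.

Free thermal contraction: δ_free = αΔT L = 16.1×10⁻⁶ × 29 × 230 = 0.1074 mm.
With a force P in the spring, the elastic change of the shaft is PL/(AE) and that of the spring is P/k; compatibility requires their sum to equal δ_free.
So P = δ_free / [L/(AE) + 1/k] = 0.1074 / [ 230/(2525×113×10³) + 1/(3600×10³) ].
P = 0.1074 / 1.084×10⁻⁶ = 99080 N.

P ≈ 99.1 kN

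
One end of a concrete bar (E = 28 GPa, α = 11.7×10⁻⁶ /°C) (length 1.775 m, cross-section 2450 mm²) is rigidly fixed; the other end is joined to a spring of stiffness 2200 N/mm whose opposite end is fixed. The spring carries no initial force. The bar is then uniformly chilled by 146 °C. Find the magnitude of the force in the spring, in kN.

Free thermal contraction: δ_free = αΔT L = 11.7×10⁻⁶ × 146 × 1775 = 3.032 mm.
With a force P in the spring, the elastic change of the bar is PL/(AE) and that of the spring is P/k; compatibility requires their sum to equal δ_free.
P [ L/(AE) + 1/k ] = δ_free → P [ 1775/(2450×28×10³) + 1/(2200) ] = 3.032.
P = 3.032 / 0.0004804 = 6311 N.

P ≈ 6.31 kN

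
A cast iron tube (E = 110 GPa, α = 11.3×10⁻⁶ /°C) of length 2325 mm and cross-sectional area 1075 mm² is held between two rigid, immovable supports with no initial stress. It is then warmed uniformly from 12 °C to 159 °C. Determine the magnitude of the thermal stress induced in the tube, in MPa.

σ ≈ 183 MPa (compressive)

Because both ends are immovable the net strain is zero, and the suppressed thermal strain is αΔT = 11.3×10⁻⁶ × 147 = 1661.1×10⁻⁶.
The stress required to suppress this strain is σ = Eε = 110×10³ × 1661.1×10⁻⁶ = 182.7 MPa, compressive since the tube is trying to expand.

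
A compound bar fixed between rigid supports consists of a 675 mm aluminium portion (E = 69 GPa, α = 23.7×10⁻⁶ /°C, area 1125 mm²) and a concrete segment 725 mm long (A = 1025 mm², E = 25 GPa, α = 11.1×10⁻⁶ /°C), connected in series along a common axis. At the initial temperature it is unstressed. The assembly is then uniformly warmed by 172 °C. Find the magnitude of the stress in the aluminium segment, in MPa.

Free thermal expansion of the whole bar: Σ αᵢΔT Lᵢ = 23.7×10⁻⁶×172×675 + 11.1×10⁻⁶×172×725 = 4.136 mm.
Since the ends are fixed, an axial force P builds up, equal in every segment, with P · Σ Lᵢ/(AᵢEᵢ) = δ_free.
Σ Lᵢ/(AᵢEᵢ) = 675/(1125×69×10³) + 725/(1025×25×10³) = 3.699×10⁻⁵ mm/N.
So P = 4.136 / 3.699×10⁻⁵ = 111.8 kN, compressive.
σ_{aluminium} = P / A = 111800 / 1125 = 99.39 MPa.

σ ≈ 99.4 MPa (compressive)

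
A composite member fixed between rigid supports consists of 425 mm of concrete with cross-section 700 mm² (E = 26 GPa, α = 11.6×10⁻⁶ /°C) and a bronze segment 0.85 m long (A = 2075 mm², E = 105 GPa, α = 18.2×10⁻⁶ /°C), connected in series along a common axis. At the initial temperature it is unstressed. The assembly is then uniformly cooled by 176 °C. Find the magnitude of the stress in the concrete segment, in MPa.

With the walls removed the bar would change length by δ_free = Σ αᵢΔT Lᵢ = 11.6×10⁻⁶×176×425 + 18.2×10⁻⁶×176×850 = 3.59 mm.
The walls prevent any net length change, so an axial force P (same in every segment) develops. Compatibility: P · Σ Lᵢ/(AᵢEᵢ) = δ_free.
The series flexibility is Σ Lᵢ/(AᵢEᵢ) = 425/(700×26×10³) + 850/(2075×105×10³) = 2.725×10⁻⁵ mm/N.
So P = 3.59 / 2.725×10⁻⁵ = 131.7 kN, tensile.
σ_{concrete} = P / A = 131700 / 700 = 188.2 MPa.

σ ≈ 188 MPa (tensile)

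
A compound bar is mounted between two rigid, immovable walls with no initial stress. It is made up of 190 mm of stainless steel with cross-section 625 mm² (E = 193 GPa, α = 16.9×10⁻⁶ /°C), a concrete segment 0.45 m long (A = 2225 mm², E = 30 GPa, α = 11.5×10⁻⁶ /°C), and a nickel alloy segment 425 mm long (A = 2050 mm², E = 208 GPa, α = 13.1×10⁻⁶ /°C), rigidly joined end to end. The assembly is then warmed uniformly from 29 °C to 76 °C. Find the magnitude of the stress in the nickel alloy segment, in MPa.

Free thermal expansion of the whole bar: Σ αᵢΔT Lᵢ = 16.9×10⁻⁶×47×190 + 11.5×10⁻⁶×47×450 + 13.1×10⁻⁶×47×425 = 0.6558 mm.
The walls prevent any net length change, so an axial force P (same in every segment) develops. Compatibility: P · Σ Lᵢ/(AᵢEᵢ) = δ_free.
Σ Lᵢ/(AᵢEᵢ) = 190/(625×193×10³) + 450/(2225×30×10³) + 425/(2050×208×10³) = 9.313×10⁻⁶ mm/N.
P = 0.6558 / 9.313×10⁻⁶ = 70420 N = 70.42 kN, compressive.
σ_{nickel alloy} = P / A = 70420 / 2050 = 34.35 MPa.

σ ≈ 34.3 MPa (compressive)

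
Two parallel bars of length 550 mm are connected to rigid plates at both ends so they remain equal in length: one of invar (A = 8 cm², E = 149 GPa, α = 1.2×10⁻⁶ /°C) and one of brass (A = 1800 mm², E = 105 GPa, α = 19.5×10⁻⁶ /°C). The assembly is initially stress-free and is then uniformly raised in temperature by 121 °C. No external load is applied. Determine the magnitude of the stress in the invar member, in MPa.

σ ≈ 202 MPa (tensile)

Equilibrium of a rigid end plate with no external load gives equal and opposite internal forces ±P in the two members. Since α_{brass} > α_{invar}, heating drives the brass into compression and the invar into tension.
Compatibility of the two members (thermal + elastic change equal): (α₁ − α₂)ΔT = P·[1/(A₁E₁) + 1/(A₂E₂)].
|α₁ − α₂|·ΔT = 18.3×10⁻⁶ × 121 = 0.002214.
1/(A₁E₁) + 1/(A₂E₂) = 1/(800×149×10³) + 1/(1800×105×10³) = 1.368×10⁻⁸ N⁻¹.
So P = 0.002214 / 1.368×10⁻⁸ = 161.9 kN.
σ_{invar} = P/A₁ = 161900/800 = 202.3 MPa, tensile.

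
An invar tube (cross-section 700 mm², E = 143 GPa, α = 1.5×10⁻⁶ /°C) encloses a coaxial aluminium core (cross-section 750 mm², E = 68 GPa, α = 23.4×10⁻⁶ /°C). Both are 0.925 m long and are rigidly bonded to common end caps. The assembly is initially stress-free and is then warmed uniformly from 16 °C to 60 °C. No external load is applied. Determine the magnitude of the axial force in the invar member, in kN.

P ≈ 32.6 kN (tensile in the invar)

The aluminium has the larger α, so on heating it would change length more than the invar if both were free. The rigid plates force a common final length, so the aluminium is put into compression and the invar into tension, with equal and opposite forces P (no external load).
Equating the net (thermal + elastic) strains gives |α₁ − α₂|·ΔT = P·[1/(A₁E₁) + 1/(A₂E₂)].
|α₁ − α₂|·ΔT = 21.9×10⁻⁶ × 44 = 0.0009636.
1/(A₁E₁) + 1/(A₂E₂) = 1/(700×143×10³) + 1/(750×68×10³) = 2.96×10⁻⁸ N⁻¹.
So P = 0.0009636 / 2.96×10⁻⁸ = 32.56 kN.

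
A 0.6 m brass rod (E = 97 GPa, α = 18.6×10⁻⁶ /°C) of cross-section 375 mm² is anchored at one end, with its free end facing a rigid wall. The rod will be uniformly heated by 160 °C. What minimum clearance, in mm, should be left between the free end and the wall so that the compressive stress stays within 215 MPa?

Free expansion if unrestrained: δ_free = αΔT L = 18.6×10⁻⁶ × 160 × 600 = 1.786 mm.
At the allowable stress the elastic shortening the wall may impose is σL/E = 215 × 600 / (97×10³) = 1.33 mm.
So the gap has to take up the difference, g_min = δ_free − σL/E = 1.786 − 1.33 = 0.4557 mm.

g ≈ 0.456 mm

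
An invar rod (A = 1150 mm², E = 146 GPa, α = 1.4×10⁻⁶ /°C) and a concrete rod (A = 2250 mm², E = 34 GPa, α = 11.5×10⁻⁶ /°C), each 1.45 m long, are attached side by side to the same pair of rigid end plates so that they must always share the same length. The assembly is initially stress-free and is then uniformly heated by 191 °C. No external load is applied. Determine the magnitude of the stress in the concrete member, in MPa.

Both members must finish at the same length. With the larger α, the concrete tends to over-expand; the plates restrain it, putting the concrete in compression and the invar in tension. With no external load the two internal forces are equal and opposite, magnitude P.
Compatibility of the two members (thermal + elastic change equal): (α₁ − α₂)ΔT = P·[1/(A₁E₁) + 1/(A₂E₂)].
|α₁ − α₂|·ΔT = 10.1×10⁻⁶ × 191 = 0.001929.
1/(A₁E₁) + 1/(A₂E₂) = 1/(1150×146×10³) + 1/(2250×34×10³) = 1.903×10⁻⁸ N⁻¹.
P = 0.001929 / 1.903×10⁻⁸ = 101400 N = 101.4 kN.
σ_{concrete} = P/A₂ = 101400/2250 = 45.06 MPa, compressive.

σ ≈ 45.1 MPa (compressive)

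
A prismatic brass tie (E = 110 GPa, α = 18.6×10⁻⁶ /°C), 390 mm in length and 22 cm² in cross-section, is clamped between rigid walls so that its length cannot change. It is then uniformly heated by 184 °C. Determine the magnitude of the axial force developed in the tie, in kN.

With zero net strain, σ = E·αΔT = 110 GPa × 18.6×10⁻⁶ × 184 = 376.5 MPa.
P = AEαΔT = 2200 × 110×10³ × 18.6×10⁻⁶ × 184 = 828.2 kN (compressive).

P ≈ 828 kN (compressive)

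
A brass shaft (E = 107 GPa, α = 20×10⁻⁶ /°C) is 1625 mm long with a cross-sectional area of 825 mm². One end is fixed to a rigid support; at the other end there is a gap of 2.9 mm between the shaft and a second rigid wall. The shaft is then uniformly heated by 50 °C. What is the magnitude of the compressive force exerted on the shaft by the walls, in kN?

If the wall were absent the shaft would grow by αΔT L = 20×10⁻⁶ × 50 × 1625 = 1.625 mm.
This is smaller than the 2.9 mm clearance, so the shaft expands freely without reaching the stop — the stress is zero.

P ≈ 0 kN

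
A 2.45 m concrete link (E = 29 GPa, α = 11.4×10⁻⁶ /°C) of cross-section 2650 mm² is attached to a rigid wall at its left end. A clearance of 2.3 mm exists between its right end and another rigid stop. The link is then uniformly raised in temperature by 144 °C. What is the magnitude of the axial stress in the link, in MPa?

σ ≈ 20.4 MPa (compressive)

If the wall were absent the link would grow by αΔT L = 11.4×10⁻⁶ × 144 × 2450 = 4.022 mm.
The gap closes (δ_free > 2.3 mm) and the wall then resists a further 4.022 − 2.3 = 1.722 mm of expansion.
Compatibility: PL/(AE) = 1.722 mm, so σ = P/A = E × (1.722/2450) = 20.38 MPa.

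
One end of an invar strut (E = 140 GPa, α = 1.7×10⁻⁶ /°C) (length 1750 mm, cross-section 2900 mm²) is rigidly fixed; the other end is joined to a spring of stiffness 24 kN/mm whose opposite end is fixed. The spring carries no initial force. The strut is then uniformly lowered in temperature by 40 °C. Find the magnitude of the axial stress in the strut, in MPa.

Free thermal contraction: δ_free = αΔT L = 1.7×10⁻⁶ × 40 × 1750 = 0.119 mm.
Let P be the tensile force in the spring. The strut extends elastically by PL/(AE) and the spring stretches by P/k; together these equal δ_free.
So P = δ_free / [L/(AE) + 1/k] = 0.119 / [ 1750/(2900×140×10³) + 1/(24×10³) ].
P = 0.119 / 4.598×10⁻⁵ = 2588 N.
σ = P/A = 2588/2900 = 0.8925 MPa.

σ ≈ 0.892 MPa (tensile)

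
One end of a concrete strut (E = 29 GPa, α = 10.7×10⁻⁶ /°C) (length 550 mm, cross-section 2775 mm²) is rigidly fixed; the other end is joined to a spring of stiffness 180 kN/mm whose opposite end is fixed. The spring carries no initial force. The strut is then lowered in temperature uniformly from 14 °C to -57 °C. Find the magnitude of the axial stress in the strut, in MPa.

Free thermal contraction: δ_free = αΔT L = 10.7×10⁻⁶ × 71 × 550 = 0.4178 mm.
With a force P in the spring, the elastic change of the strut is PL/(AE) and that of the spring is P/k; compatibility requires their sum to equal δ_free.
P [ L/(AE) + 1/k ] = δ_free → P [ 550/(2775×29×10³) + 1/(180×10³) ] = 0.4178.
P = 0.4178 / 1.239×10⁻⁵ = 33720 N.
σ = P/A = 33720/2775 = 12.15 MPa.

σ ≈ 12.2 MPa (tensile)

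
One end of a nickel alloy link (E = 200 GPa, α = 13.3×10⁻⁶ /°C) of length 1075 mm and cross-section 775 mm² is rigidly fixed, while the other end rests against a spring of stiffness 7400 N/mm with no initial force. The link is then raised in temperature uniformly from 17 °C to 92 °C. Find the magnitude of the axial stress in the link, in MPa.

σ ≈ 9.74 MPa (compressive)

Free thermal expansion: δ_free = αΔT L = 13.3×10⁻⁶ × 75 × 1075 = 1.072 mm.
Let P be the compressive force at the spring. The link shortens elastically by PL/(AE) and the spring compresses by P/k; together these equal δ_free.
P [ L/(AE) + 1/k ] = δ_free → P [ 1075/(775×200×10³) + 1/(7400) ] = 1.072.
P = 1.072 / 0.0001421 = 7548 N.
σ = P/A = 7548/775 = 9.739 MPa.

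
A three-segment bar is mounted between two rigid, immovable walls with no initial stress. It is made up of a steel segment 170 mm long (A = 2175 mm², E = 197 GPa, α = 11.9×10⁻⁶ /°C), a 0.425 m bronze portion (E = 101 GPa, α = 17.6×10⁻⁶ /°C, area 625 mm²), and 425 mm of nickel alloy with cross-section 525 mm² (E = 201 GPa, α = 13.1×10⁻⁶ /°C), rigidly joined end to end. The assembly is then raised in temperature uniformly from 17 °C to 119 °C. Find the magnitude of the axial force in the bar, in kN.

If the supports were absent, the total length change would be Σ αᵢΔT Lᵢ = 11.9×10⁻⁶×102×170 + 17.6×10⁻⁶×102×425 + 13.1×10⁻⁶×102×425 = 1.537 mm.
The rigid supports impose zero overall length change; the single axial force P common to all segments must satisfy P Σ Lᵢ/(AᵢEᵢ) = δ_free.
Σ Lᵢ/(AᵢEᵢ) = 170/(2175×197×10³) + 425/(625×101×10³) + 425/(525×201×10³) = 1.116×10⁻⁵ mm/N.
So P = 1.537 / 1.116×10⁻⁵ = 137.8 kN, compressive.

P ≈ 138 kN (compressive)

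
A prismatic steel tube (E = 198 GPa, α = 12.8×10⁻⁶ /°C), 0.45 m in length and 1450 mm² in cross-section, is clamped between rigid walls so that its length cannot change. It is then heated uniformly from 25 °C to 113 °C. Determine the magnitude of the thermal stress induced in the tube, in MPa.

σ ≈ 223 MPa (compressive)

The supports are rigid, so the total axial strain is zero. The restrained thermal strain is ε = αΔT = 12.8×10⁻⁶ × 88 = 1126.4×10⁻⁶.
σ = EαΔT = 198×10³ × 12.8×10⁻⁶ × 88 = 223 MPa (compressive; the tube is trying to expand).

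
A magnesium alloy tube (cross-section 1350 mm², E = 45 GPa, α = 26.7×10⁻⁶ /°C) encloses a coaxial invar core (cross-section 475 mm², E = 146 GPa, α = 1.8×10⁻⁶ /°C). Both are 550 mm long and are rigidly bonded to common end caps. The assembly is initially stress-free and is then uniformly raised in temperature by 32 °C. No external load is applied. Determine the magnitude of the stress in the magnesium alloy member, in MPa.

The magnesium alloy has the larger α, so on heating it would change length more than the invar if both were free. The rigid plates force a common final length, so the magnesium alloy is put into compression and the invar into tension, with equal and opposite forces P (no external load).
Setting the final lengths equal and cancelling L: (α₁ − α₂)ΔT = P/(A₁E₁) + P/(A₂E₂).
|α₁ − α₂|·ΔT = 24.9×10⁻⁶ × 32 = 0.0007968.
1/(A₁E₁) + 1/(A₂E₂) = 1/(1350×45×10³) + 1/(475×146×10³) = 3.088×10⁻⁸ N⁻¹.
So P = 0.0007968 / 3.088×10⁻⁸ = 25.8 kN.
σ_{magnesium alloy} = P/A₁ = 25800/1350 = 19.11 MPa, compressive.

σ ≈ 19.1 MPa (compressive)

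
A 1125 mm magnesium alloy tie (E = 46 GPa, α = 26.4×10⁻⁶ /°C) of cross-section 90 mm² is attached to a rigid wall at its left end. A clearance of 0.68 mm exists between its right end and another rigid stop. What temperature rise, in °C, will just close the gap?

The gap closes when αΔT L = 0.68 mm, since the tie is still unstressed at that instant.
So ΔT = g/(αL) = 0.68/(26.4×10⁻⁶ × 1125) = 22.9 °C.

ΔT ≈ 22.9 °C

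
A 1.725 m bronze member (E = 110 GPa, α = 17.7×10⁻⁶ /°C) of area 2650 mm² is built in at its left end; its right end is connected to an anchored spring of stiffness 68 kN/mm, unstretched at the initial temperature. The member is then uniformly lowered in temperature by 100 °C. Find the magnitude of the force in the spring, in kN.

P ≈ 148 kN

If the spring were absent the member would shorten by αΔT L = 17.7×10⁻⁶ × 100 × 1725 = 3.053 mm.
With a force P in the spring, the elastic change of the member is PL/(AE) and that of the spring is P/k; compatibility requires their sum to equal δ_free.
P [ L/(AE) + 1/k ] = δ_free → P [ 1725/(2650×110×10³) + 1/(68×10³) ] = 3.053.
P = 3.053 / 2.062×10⁻⁵ = 148000 N.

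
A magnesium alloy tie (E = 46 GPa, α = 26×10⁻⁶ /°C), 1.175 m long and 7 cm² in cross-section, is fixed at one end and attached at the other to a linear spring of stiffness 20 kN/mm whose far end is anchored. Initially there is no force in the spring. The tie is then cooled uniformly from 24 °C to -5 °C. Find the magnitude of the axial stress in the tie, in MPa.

The unrestrained thermal change is αΔT L = 26×10⁻⁶ × 29 × 1175 = 0.886 mm.
Let P be the tensile force in the spring. The tie extends elastically by PL/(AE) and the spring stretches by P/k; together these equal δ_free.
P [ L/(AE) + 1/k ] = δ_free → P [ 1175/(700×46×10³) + 1/(20×10³) ] = 0.886.
P = 0.886 / 8.649×10⁻⁵ = 10240 N.
σ = P/A = 10240/700 = 14.63 MPa.

σ ≈ 14.6 MPa (tensile)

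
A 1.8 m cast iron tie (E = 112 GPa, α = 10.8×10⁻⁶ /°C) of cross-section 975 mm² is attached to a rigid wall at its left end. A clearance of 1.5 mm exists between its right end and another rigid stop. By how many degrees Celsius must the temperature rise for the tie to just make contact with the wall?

Contact occurs when the free expansion equals the gap: αΔT L = 1.5 mm.
So ΔT = g/(αL) = 1.5/(10.8×10⁻⁶ × 1800) = 77.16 °C.

ΔT ≈ 77.2 °C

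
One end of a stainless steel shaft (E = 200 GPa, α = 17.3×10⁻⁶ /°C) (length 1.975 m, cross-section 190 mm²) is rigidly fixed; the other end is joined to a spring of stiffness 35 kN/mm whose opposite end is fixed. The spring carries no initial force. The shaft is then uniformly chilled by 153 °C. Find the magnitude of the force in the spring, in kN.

Free thermal contraction: δ_free = αΔT L = 17.3×10⁻⁶ × 153 × 1975 = 5.228 mm.
Let P be the tensile force in the spring. The shaft extends elastically by PL/(AE) and the spring stretches by P/k; together these equal δ_free.
P [ L/(AE) + 1/k ] = δ_free → P [ 1975/(190×200×10³) + 1/(35×10³) ] = 5.228.
P = 5.228 / 8.055×10⁻⁵ = 64900 N.

P ≈ 64.9 kN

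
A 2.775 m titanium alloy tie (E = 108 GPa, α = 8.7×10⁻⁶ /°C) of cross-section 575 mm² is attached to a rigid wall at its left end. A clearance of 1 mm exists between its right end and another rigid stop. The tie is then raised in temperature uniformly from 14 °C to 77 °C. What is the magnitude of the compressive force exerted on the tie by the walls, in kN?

Unrestrained expansion: δ_free = αΔT L = 8.7×10⁻⁶ × 63 × 2775 = 1.521 mm.
After closing the 1 mm clearance, 1.521 − 1 = 0.521 mm of expansion remains to be suppressed by the wall.
Compatibility: PL/(AE) = 0.521 mm, so σ = P/A = E × (0.521/2775) = 20.28 MPa.
Force on the wall = σA = 20.28 × 575 mm² = 11.66 kN.

P ≈ 11.7 kN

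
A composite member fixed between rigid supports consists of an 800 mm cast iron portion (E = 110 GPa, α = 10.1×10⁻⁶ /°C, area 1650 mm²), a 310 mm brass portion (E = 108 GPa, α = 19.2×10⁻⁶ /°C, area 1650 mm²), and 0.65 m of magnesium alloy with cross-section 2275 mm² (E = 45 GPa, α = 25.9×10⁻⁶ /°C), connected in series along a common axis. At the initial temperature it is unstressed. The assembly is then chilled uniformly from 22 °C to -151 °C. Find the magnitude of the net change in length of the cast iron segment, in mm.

If the supports were absent, the total length change would be Σ αᵢΔT Lᵢ = 10.1×10⁻⁶×173×800 + 19.2×10⁻⁶×173×310 + 25.9×10⁻⁶×173×650 = 5.34 mm.
Since the ends are fixed, an axial force P builds up, equal in every segment, with P · Σ Lᵢ/(AᵢEᵢ) = δ_free.
The series flexibility is Σ Lᵢ/(AᵢEᵢ) = 800/(1650×110×10³) + 310/(1650×108×10³) + 650/(2275×45×10³) = 1.25×10⁻⁵ mm/N.
P = 5.34 / 1.25×10⁻⁵ = 427300 N = 427.3 kN, tensile.
For the cast iron segment, free thermal change = 10.1×10⁻⁶×173×800 = 1.398 mm and elastic change from P = 427300×800/(1650×110×10³) = 1.883 mm; these oppose, so the net change is 0.486 mm (segment lengthens).

|ΔL| ≈ 0.486 mm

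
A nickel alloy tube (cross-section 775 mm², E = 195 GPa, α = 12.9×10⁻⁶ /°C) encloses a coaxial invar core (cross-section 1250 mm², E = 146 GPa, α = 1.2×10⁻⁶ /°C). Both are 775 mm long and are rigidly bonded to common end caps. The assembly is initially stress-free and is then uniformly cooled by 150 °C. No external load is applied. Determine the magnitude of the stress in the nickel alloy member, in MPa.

The nickel alloy has the larger α, so on cooling it would change length more than the invar if both were free. The rigid plates force a common final length, so the nickel alloy is put into tension and the invar into compression, with equal and opposite forces P (no external load).
Setting the final lengths equal and cancelling L: (α₁ − α₂)ΔT = P/(A₁E₁) + P/(A₂E₂).
|α₁ − α₂|·ΔT = 11.7×10⁻⁶ × 150 = 0.001755.
1/(A₁E₁) + 1/(A₂E₂) = 1/(775×195×10³) + 1/(1250×146×10³) = 1.21×10⁻⁸ N⁻¹.
So P = 0.001755 / 1.21×10⁻⁸ = 145.1 kN.
σ_{nickel alloy} = P/A₁ = 145100/775 = 187.2 MPa, tensile.

σ ≈ 187 MPa (tensile)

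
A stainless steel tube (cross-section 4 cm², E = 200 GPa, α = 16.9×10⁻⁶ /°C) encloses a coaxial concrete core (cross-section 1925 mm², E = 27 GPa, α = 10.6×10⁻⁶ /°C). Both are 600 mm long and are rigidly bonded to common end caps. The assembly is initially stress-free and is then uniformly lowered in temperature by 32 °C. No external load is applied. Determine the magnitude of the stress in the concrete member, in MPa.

Both members must finish at the same length. With the larger α, the stainless steel tends to over-contract; the plates restrain it, putting the stainless steel in tension and the concrete in compression. With no external load the two internal forces are equal and opposite, magnitude P.
Equating the net (thermal + elastic) strains gives |α₁ − α₂|·ΔT = P·[1/(A₁E₁) + 1/(A₂E₂)].
|α₁ − α₂|·ΔT = 6.3×10⁻⁶ × 32 = 0.0002016.
1/(A₁E₁) + 1/(A₂E₂) = 1/(400×200×10³) + 1/(1925×27×10³) = 3.174×10⁻⁸ N⁻¹.
So P = 0.0002016 / 3.174×10⁻⁸ = 6.352 kN.
σ_{concrete} = P/A₂ = 6352/1925 = 3.3 MPa, compressive.

σ ≈ 3.3 MPa (compressive)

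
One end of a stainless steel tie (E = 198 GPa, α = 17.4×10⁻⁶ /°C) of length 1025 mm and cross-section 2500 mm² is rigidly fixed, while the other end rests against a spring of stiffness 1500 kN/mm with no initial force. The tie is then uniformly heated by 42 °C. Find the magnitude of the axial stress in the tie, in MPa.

σ ≈ 109 MPa (compressive)

Free thermal expansion: δ_free = αΔT L = 17.4×10⁻⁶ × 42 × 1025 = 0.7491 mm.
With a force P in the spring, the elastic change of the tie is PL/(AE) and that of the spring is P/k; compatibility requires their sum to equal δ_free.
So P = δ_free / [L/(AE) + 1/k] = 0.7491 / [ 1025/(2500×198×10³) + 1/(1500×10³) ].
P = 0.7491 / 2.737×10⁻⁶ = 273600 N.
σ = P/A = 273600/2500 = 109.5 MPa.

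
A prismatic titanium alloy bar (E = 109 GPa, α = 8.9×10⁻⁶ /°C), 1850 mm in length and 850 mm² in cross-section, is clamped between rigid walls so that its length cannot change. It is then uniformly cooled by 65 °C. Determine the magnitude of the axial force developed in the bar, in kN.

P ≈ 53.6 kN (tensile)

Full restraint means ε = 0, so the stress is σ = EαΔT = 109×10³ × 8.9×10⁻⁶ × 65 = 63.06 MPa.
Then P = σA = 63.06 × 850 mm² = 53.6 kN, tensile.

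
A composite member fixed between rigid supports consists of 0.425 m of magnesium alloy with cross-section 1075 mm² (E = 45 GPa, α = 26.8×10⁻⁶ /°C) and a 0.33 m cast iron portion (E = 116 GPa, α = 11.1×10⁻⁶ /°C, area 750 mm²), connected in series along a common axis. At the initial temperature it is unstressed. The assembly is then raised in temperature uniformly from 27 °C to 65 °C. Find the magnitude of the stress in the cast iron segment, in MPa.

With the walls removed the bar would change length by δ_free = Σ αᵢΔT Lᵢ = 26.8×10⁻⁶×38×425 + 11.1×10⁻⁶×38×330 = 0.572 mm.
Since the ends are fixed, an axial force P builds up, equal in every segment, with P · Σ Lᵢ/(AᵢEᵢ) = δ_free.
Σ Lᵢ/(AᵢEᵢ) = 425/(1075×45×10³) + 330/(750×116×10³) = 1.258×10⁻⁵ mm/N.
So P = 0.572 / 1.258×10⁻⁵ = 45.48 kN, compressive.
σ_{cast iron} = P / A = 45480 / 750 = 60.63 MPa.

σ ≈ 60.6 MPa (compressive)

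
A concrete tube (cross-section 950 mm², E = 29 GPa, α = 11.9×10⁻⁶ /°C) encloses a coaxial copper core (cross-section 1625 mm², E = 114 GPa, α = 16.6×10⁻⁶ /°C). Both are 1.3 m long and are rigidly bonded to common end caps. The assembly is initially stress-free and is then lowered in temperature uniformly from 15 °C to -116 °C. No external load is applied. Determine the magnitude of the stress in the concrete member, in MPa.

Equilibrium of a rigid end plate with no external load gives equal and opposite internal forces ±P in the two members. Since α_{copper} > α_{concrete}, cooling drives the copper into tension and the concrete into compression.
Compatibility of the two members (thermal + elastic change equal): (α₁ − α₂)ΔT = P·[1/(A₁E₁) + 1/(A₂E₂)].
|α₁ − α₂|·ΔT = 4.7×10⁻⁶ × 131 = 0.0006157.
1/(A₁E₁) + 1/(A₂E₂) = 1/(950×29×10³) + 1/(1625×114×10³) = 4.17×10⁻⁸ N⁻¹.
So P = 0.0006157 / 4.17×10⁻⁸ = 14.77 kN.
σ_{concrete} = P/A₁ = 14770/950 = 15.54 MPa, compressive.

σ ≈ 15.5 MPa (compressive)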